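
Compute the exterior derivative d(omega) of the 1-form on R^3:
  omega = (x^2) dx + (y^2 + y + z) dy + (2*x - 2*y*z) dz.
d(omega) = (2) dx ∧ dz + (-2*z - 1) dy ∧ dz

For a 1-form omega = sum_i f_i dx_i, the exterior derivative is
  d(omega) = sum_{i < j} (∂f_j/∂x_i - ∂f_i/∂x_j) dx_i ∧ dx_j.
  coefficient of dx ∧ dz: ∂f_3/∂x - ∂f_1/∂z = ∂(2*x - 2*y*z)/∂x - ∂(x^2)/∂z = 2
  coefficient of dy ∧ dz: ∂f_3/∂y - ∂f_2/∂z = ∂(2*x - 2*y*z)/∂y - ∂(y^2 + y + z)/∂z = -2*z - 1
Assembling: d(omega) = (2) dx ∧ dz + (-2*z - 1) dy ∧ dz.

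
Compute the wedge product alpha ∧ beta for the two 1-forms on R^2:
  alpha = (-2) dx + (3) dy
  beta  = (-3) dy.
alpha ∧ beta = (6) dx ∧ dy

Distribute the wedge, using dx_i ∧ dx_j = -dx_j ∧ dx_i and dx_i ∧ dx_i = 0. For each pair (i, j) with i < j, the coefficient of dx_i ∧ dx_j in alpha ∧ beta is (alpha_i * beta_j - alpha_j * beta_i). Collecting: alpha ∧ beta = (6) dx ∧ dy.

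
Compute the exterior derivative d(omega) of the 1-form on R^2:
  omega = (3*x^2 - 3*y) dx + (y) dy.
d(omega) = (3) dx ∧ dy

For a 1-form omega = sum_i f_i dx_i, the exterior derivative is
  d(omega) = sum_{i < j} (∂f_j/∂x_i - ∂f_i/∂x_j) dx_i ∧ dx_j.
  coefficient of dx ∧ dy: ∂f_2/∂x - ∂f_1/∂y = ∂(y)/∂x - ∂(3*x^2 - 3*y)/∂y = 3
Assembling: d(omega) = (3) dx ∧ dy.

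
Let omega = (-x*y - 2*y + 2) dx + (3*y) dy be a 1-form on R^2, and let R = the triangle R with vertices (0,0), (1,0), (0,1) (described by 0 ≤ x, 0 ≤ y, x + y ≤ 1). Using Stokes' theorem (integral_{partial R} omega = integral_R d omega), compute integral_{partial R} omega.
integral_(partial R) omega = 7/6

Stokes: integral_partial_R omega = integral_R d omega with d omega = (∂Q/∂x - ∂P/∂y) dx ∧ dy.
  ∂Q/∂x = 0
  ∂P/∂y = -x - 2
  integrand = ∂Q/∂x - ∂P/∂y = x + 2.
Integrating over R: integral_0^1 integral_0^{1-x} (x + 2) dy dx = 7/6.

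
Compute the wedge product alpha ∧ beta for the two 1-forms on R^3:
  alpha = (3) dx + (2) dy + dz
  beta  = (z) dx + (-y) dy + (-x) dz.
alpha ∧ beta = (-3*y - 2*z) dx ∧ dy + (-3*x - z) dx ∧ dz + (-2*x + y) dy ∧ dz

Distribute the wedge, using dx_i ∧ dx_j = -dx_j ∧ dx_i and dx_i ∧ dx_i = 0. For each pair (i, j) with i < j, the coefficient of dx_i ∧ dx_j in alpha ∧ beta is (alpha_i * beta_j - alpha_j * beta_i). Collecting: alpha ∧ beta = (-3*y - 2*z) dx ∧ dy + (-3*x - z) dx ∧ dz + (-2*x + y) dy ∧ dz.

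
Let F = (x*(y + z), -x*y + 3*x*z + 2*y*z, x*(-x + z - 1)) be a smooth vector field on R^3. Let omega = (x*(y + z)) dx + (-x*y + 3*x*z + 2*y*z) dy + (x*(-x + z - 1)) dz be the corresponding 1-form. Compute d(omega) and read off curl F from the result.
d(omega) = (-3*x - 2*y) dy ∧ dz + (3*x - z + 1) dz ∧ dx + (-x - y + 3*z) dx ∧ dy; curl F = (-3*x - 2*y, 3*x - z + 1, -x - y + 3*z)

d omega = sum_{i<j} (∂f_j/∂x_i - ∂f_i/∂x_j) dx_i ∧ dx_j. Under the identification (dy ∧ dz, dz ∧ dx, dx ∧ dy) ↔ (e_x, e_y, e_z), the coefficients are exactly the components of curl F. Compute:
  ∂R/∂y - ∂Q/∂z = (0) - (3*x + 2*y) = -3*x - 2*y
  ∂P/∂z - ∂R/∂x = (x) - (-2*x + z - 1) = 3*x - z + 1
  ∂Q/∂x - ∂P/∂y = (-y + 3*z) - (x) = -x - y + 3*z.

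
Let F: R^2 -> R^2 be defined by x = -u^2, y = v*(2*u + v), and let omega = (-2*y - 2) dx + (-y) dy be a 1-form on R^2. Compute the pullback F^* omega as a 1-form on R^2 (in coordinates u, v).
F^* omega = (8*u^2*v + 4*u - 2*v^3) du + (2*v*(-2*u^2 - 3*u*v - v^2)) dv

Using F^*(f dg) = (f ∘ F) d(g ∘ F), substitute each coordinate x_i by F_i(u, v) in f_i, and replace dx_i by d F_i = (∂F_i/∂u) du + (∂F_i/∂v) dv.
  For the x component: f_1(F) = -4*u*v - 2*v^2 - 2; d F_1 = (-2*u) du + (0) dv
  For the y component: f_2(F) = v*(-2*u - v); d F_2 = (2*v) du + (2*u + 2*v) dv
Combining and collecting du, dv coefficients:
  coeff of du: 8*u^2*v + 4*u - 2*v^3
  coeff of dv: 2*v*(-2*u^2 - 3*u*v - v^2)
F^* omega = (8*u^2*v + 4*u - 2*v^3) du + (2*v*(-2*u^2 - 3*u*v - v^2)) dv.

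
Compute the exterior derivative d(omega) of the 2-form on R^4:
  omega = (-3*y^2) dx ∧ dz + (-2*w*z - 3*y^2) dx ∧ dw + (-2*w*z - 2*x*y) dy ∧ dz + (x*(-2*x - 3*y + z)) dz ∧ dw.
d(omega) = (4*y) dx ∧ dy ∧ dz + (6*y) dx ∧ dy ∧ dw + (2*w - 4*x - 3*y + z) dx ∧ dz ∧ dw + (-3*x - 2*z) dy ∧ dz ∧ dw

For a 2-form omega = sum_{i<j} g_{ij} dx_i ∧ dx_j, the exterior derivative is
  d(omega) = sum_{i<j} d(g_{ij}) ∧ dx_i ∧ dx_j = sum_{i<j, k} (∂g_{ij}/∂x_k) dx_k ∧ dx_i ∧ dx_j.
Expand each term, using dx_k ∧ dx_i ∧ dx_j = sgn(permutation) dx_{(a)} ∧ dx_{(b)} ∧ dx_{(c)} with (a < b < c) sorted:
  d(-3*y^2) includes (∂/∂y)(-3*y^2) dy = (-6*y) dy, which multiplied by dx ∧ dz gives (6*y) dx ∧ dy ∧ dz
  d(-2*w*z - 3*y^2) includes (∂/∂y)(-2*w*z - 3*y^2) dy = (-6*y) dy, which multiplied by dx ∧ dw gives (6*y) dx ∧ dy ∧ dw
  d(-2*w*z - 3*y^2) includes (∂/∂z)(-2*w*z - 3*y^2) dz = (-2*w) dz, which multiplied by dx ∧ dw gives (2*w) dx ∧ dz ∧ dw
  d(-2*w*z - 2*x*y) includes (∂/∂x)(-2*w*z - 2*x*y) dx = (-2*y) dx, which multiplied by dy ∧ dz gives (-2*y) dx ∧ dy ∧ dz
  d(-2*w*z - 2*x*y) includes (∂/∂w)(-2*w*z - 2*x*y) dw = (-2*z) dw, which multiplied by dy ∧ dz gives (-2*z) dy ∧ dz ∧ dw
  d(x*(-2*x - 3*y + z)) includes (∂/∂x)(x*(-2*x - 3*y + z)) dx = (-4*x - 3*y + z) dx, which multiplied by dz ∧ dw gives (-4*x - 3*y + z) dx ∧ dz ∧ dw
  d(x*(-2*x - 3*y + z)) includes (∂/∂y)(x*(-2*x - 3*y + z)) dy = (-3*x) dy, which multiplied by dz ∧ dw gives (-3*x) dy ∧ dz ∧ dw
Collecting like 3-forms: d(omega) = (4*y) dx ∧ dy ∧ dz + (6*y) dx ∧ dy ∧ dw + (2*w - 4*x - 3*y + z) dx ∧ dz ∧ dw + (-3*x - 2*z) dy ∧ dz ∧ dw.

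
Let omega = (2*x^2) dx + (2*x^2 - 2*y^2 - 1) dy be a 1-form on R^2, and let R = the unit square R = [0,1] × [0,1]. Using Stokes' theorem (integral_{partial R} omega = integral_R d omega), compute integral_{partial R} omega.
integral_(partial R) omega = 2

Stokes: integral_partial_R omega = integral_R d omega with d omega = (∂Q/∂x - ∂P/∂y) dx ∧ dy.
  ∂Q/∂x = 4*x
  ∂P/∂y = 0
  integrand = ∂Q/∂x - ∂P/∂y = 4*x.
Integrating over R: integral_0^1 integral_0^1 (4*x) dx dy = 2.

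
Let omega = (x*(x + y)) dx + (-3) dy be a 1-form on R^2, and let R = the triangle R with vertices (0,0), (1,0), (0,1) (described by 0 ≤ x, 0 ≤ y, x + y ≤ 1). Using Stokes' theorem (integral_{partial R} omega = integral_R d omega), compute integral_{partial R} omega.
integral_(partial R) omega = -1/6

Stokes: integral_partial_R omega = integral_R d omega with d omega = (∂Q/∂x - ∂P/∂y) dx ∧ dy.
  ∂Q/∂x = 0
  ∂P/∂y = x
  integrand = ∂Q/∂x - ∂P/∂y = -x.
Integrating over R: integral_0^1 integral_0^{1-x} (-x) dy dx = -1/6.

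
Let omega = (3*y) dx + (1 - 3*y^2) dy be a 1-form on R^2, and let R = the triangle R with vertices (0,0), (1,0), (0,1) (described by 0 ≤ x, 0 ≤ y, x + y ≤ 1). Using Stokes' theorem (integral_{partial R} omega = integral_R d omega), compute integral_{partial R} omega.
integral_(partial R) omega = -3/2

Stokes: integral_partial_R omega = integral_R d omega with d omega = (∂Q/∂x - ∂P/∂y) dx ∧ dy.
  ∂Q/∂x = 0
  ∂P/∂y = 3
  integrand = ∂Q/∂x - ∂P/∂y = -3.
Integrating over R: integral_0^1 integral_0^{1-x} (-3) dy dx = -3/2.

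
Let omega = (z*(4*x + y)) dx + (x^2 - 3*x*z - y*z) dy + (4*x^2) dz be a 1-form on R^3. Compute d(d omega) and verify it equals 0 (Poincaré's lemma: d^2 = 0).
d(d omega) = 0

Step 1: d omega = sum_{i<j} (∂f_j/∂x_i - ∂f_i/∂x_j) dx_i ∧ dx_j:
  coeff of dx ∧ dy: 2*x - 4*z
  coeff of dx ∧ dz: 4*x - y
  coeff of dy ∧ dz: 3*x + y
Step 2: Apply d again to each 2-form coefficient. The only possible 3-form in R^3 is dx ∧ dy ∧ dz, with coefficient
  ∂(coeff of dy∧dz)/∂x - ∂(coeff of dx∧dz)/∂y + ∂(coeff of dx∧dy)/∂z
  = ∂/∂x (3*x + y) - ∂/∂y (4*x - y) + ∂/∂z (2*x - 4*z).
Each of these terms simplifies to sums of mixed partials that cancel in pairs. The result is 0 (by equality of mixed partials for smooth functions — Schwarz / Clairaut).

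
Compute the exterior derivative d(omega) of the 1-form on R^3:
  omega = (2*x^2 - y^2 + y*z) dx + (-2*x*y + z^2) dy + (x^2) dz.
d(omega) = (-z) dx ∧ dy + (2*x - y) dx ∧ dz + (-2*z) dy ∧ dz

For a 1-form omega = sum_i f_i dx_i, the exterior derivative is
  d(omega) = sum_{i < j} (∂f_j/∂x_i - ∂f_i/∂x_j) dx_i ∧ dx_j.
  coefficient of dx ∧ dy: ∂f_2/∂x - ∂f_1/∂y = ∂(-2*x*y + z^2)/∂x - ∂(2*x^2 - y^2 + y*z)/∂y = -z
  coefficient of dx ∧ dz: ∂f_3/∂x - ∂f_1/∂z = ∂(x^2)/∂x - ∂(2*x^2 - y^2 + y*z)/∂z = 2*x - y
  coefficient of dy ∧ dz: ∂f_3/∂y - ∂f_2/∂z = ∂(x^2)/∂y - ∂(-2*x*y + z^2)/∂z = -2*z
Assembling: d(omega) = (-z) dx ∧ dy + (2*x - y) dx ∧ dz + (-2*z) dy ∧ dz.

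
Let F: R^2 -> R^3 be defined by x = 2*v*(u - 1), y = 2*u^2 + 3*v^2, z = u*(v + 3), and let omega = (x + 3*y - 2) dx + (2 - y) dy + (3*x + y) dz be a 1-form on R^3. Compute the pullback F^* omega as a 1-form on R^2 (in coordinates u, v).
F^* omega = (-8*u^3 + 14*u^2*v + 6*u^2 - 2*u*v^2 + 18*u*v + 8*u + 21*v^3 - v^2 - 22*v) du + (14*u^3 - 2*u^2*v - 12*u^2 + 21*u*v^2 - 14*u*v - 4*u - 18*v^3 - 18*v^2 + 16*v + 4) dv

Using F^*(f dg) = (f ∘ F) d(g ∘ F), substitute each coordinate x_i by F_i(u, v) in f_i, and replace dx_i by d F_i = (∂F_i/∂u) du + (∂F_i/∂v) dv.
  For the x component: f_1(F) = 6*u^2 + 2*u*v + 9*v^2 - 2*v - 2; d F_1 = (2*v) du + (2*u - 2) dv
  For the y component: f_2(F) = -2*u^2 - 3*v^2 + 2; d F_2 = (4*u) du + (6*v) dv
  For the z component: f_3(F) = 2*u^2 + 6*u*v + 3*v^2 - 6*v; d F_3 = (v + 3) du + (u) dv
Combining and collecting du, dv coefficients:
  coeff of du: -8*u^3 + 14*u^2*v + 6*u^2 - 2*u*v^2 + 18*u*v + 8*u + 21*v^3 - v^2 - 22*v
  coeff of dv: 14*u^3 - 2*u^2*v - 12*u^2 + 21*u*v^2 - 14*u*v - 4*u - 18*v^3 - 18*v^2 + 16*v + 4
F^* omega = (-8*u^3 + 14*u^2*v + 6*u^2 - 2*u*v^2 + 18*u*v + 8*u + 21*v^3 - v^2 - 22*v) du + (14*u^3 - 2*u^2*v - 12*u^2 + 21*u*v^2 - 14*u*v - 4*u - 18*v^3 - 18*v^2 + 16*v + 4) dv.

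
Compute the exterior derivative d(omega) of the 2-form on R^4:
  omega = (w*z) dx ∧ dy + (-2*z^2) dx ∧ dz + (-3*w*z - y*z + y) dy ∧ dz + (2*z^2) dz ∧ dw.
d(omega) = (w) dx ∧ dy ∧ dz + (z) dx ∧ dy ∧ dw + (-3*z) dy ∧ dz ∧ dw

For a 2-form omega = sum_{i<j} g_{ij} dx_i ∧ dx_j, the exterior derivative is
  d(omega) = sum_{i<j} d(g_{ij}) ∧ dx_i ∧ dx_j = sum_{i<j, k} (∂g_{ij}/∂x_k) dx_k ∧ dx_i ∧ dx_j.
Expand each term, using dx_k ∧ dx_i ∧ dx_j = sgn(permutation) dx_{(a)} ∧ dx_{(b)} ∧ dx_{(c)} with (a < b < c) sorted:
  d(w*z) includes (∂/∂z)(w*z) dz = (w) dz, which multiplied by dx ∧ dy gives (w) dx ∧ dy ∧ dz
  d(w*z) includes (∂/∂w)(w*z) dw = (z) dw, which multiplied by dx ∧ dy gives (z) dx ∧ dy ∧ dw
  d(-3*w*z - y*z + y) includes (∂/∂w)(-3*w*z - y*z + y) dw = (-3*z) dw, which multiplied by dy ∧ dz gives (-3*z) dy ∧ dz ∧ dw
Collecting like 3-forms: d(omega) = (w) dx ∧ dy ∧ dz + (z) dx ∧ dy ∧ dw + (-3*z) dy ∧ dz ∧ dw.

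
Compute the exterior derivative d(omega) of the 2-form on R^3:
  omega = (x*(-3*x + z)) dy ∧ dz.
d(omega) = (-6*x + z) dx ∧ dy ∧ dz

For a 2-form omega = sum_{i<j} g_{ij} dx_i ∧ dx_j, the exterior derivative is
  d(omega) = sum_{i<j} d(g_{ij}) ∧ dx_i ∧ dx_j = sum_{i<j, k} (∂g_{ij}/∂x_k) dx_k ∧ dx_i ∧ dx_j.
Expand each term, using dx_k ∧ dx_i ∧ dx_j = sgn(permutation) dx_{(a)} ∧ dx_{(b)} ∧ dx_{(c)} with (a < b < c) sorted:
  d(x*(-3*x + z)) includes (∂/∂x)(x*(-3*x + z)) dx = (-6*x + z) dx, which multiplied by dy ∧ dz gives (-6*x + z) dx ∧ dy ∧ dz
Collecting like 3-forms: d(omega) = (-6*x + z) dx ∧ dy ∧ dz.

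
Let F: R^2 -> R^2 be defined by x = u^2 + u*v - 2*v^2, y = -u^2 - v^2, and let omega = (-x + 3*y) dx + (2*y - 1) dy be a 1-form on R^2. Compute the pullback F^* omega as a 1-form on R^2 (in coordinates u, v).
F^* omega = (-4*u^3 - 6*u^2*v + u*v^2 + 2*u - v^3) du + (-4*u^3 + 19*u^2*v + 3*u*v^2 + 8*v^3 + 2*v) dv

Using F^*(f dg) = (f ∘ F) d(g ∘ F), substitute each coordinate x_i by F_i(u, v) in f_i, and replace dx_i by d F_i = (∂F_i/∂u) du + (∂F_i/∂v) dv.
  For the x component: f_1(F) = -4*u^2 - u*v - v^2; d F_1 = (2*u + v) du + (u - 4*v) dv
  For the y component: f_2(F) = -2*u^2 - 2*v^2 - 1; d F_2 = (-2*u) du + (-2*v) dv
Combining and collecting du, dv coefficients:
  coeff of du: -4*u^3 - 6*u^2*v + u*v^2 + 2*u - v^3
  coeff of dv: -4*u^3 + 19*u^2*v + 3*u*v^2 + 8*v^3 + 2*v
F^* omega = (-4*u^3 - 6*u^2*v + u*v^2 + 2*u - v^3) du + (-4*u^3 + 19*u^2*v + 3*u*v^2 + 8*v^3 + 2*v) dv.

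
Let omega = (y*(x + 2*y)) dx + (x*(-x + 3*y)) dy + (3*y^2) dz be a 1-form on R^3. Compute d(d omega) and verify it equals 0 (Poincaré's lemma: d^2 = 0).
d(d omega) = 0

Step 1: d omega = sum_{i<j} (∂f_j/∂x_i - ∂f_i/∂x_j) dx_i ∧ dx_j:
  coeff of dx ∧ dy: -3*x - y
  coeff of dx ∧ dz: 0
  coeff of dy ∧ dz: 6*y
Step 2: Apply d again to each 2-form coefficient. The only possible 3-form in R^3 is dx ∧ dy ∧ dz, with coefficient
  ∂(coeff of dy∧dz)/∂x - ∂(coeff of dx∧dz)/∂y + ∂(coeff of dx∧dy)/∂z
  = ∂/∂x (6*y) - ∂/∂y (0) + ∂/∂z (-3*x - y).
Each of these terms simplifies to sums of mixed partials that cancel in pairs. The result is 0 (by equality of mixed partials for smooth functions — Schwarz / Clairaut).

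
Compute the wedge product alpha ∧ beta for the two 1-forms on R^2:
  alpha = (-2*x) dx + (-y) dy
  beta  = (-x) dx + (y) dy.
alpha ∧ beta = (-3*x*y) dx ∧ dy

Distribute the wedge, using dx_i ∧ dx_j = -dx_j ∧ dx_i and dx_i ∧ dx_i = 0. For each pair (i, j) with i < j, the coefficient of dx_i ∧ dx_j in alpha ∧ beta is (alpha_i * beta_j - alpha_j * beta_i). Collecting: alpha ∧ beta = (-3*x*y) dx ∧ dy.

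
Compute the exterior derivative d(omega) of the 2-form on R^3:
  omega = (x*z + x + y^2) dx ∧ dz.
d(omega) = (-2*y) dx ∧ dy ∧ dz

For a 2-form omega = sum_{i<j} g_{ij} dx_i ∧ dx_j, the exterior derivative is
  d(omega) = sum_{i<j} d(g_{ij}) ∧ dx_i ∧ dx_j = sum_{i<j, k} (∂g_{ij}/∂x_k) dx_k ∧ dx_i ∧ dx_j.
Expand each term, using dx_k ∧ dx_i ∧ dx_j = sgn(permutation) dx_{(a)} ∧ dx_{(b)} ∧ dx_{(c)} with (a < b < c) sorted:
  d(x*z + x + y^2) includes (∂/∂y)(x*z + x + y^2) dy = (2*y) dy, which multiplied by dx ∧ dz gives (-2*y) dx ∧ dy ∧ dz
Collecting like 3-forms: d(omega) = (-2*y) dx ∧ dy ∧ dz.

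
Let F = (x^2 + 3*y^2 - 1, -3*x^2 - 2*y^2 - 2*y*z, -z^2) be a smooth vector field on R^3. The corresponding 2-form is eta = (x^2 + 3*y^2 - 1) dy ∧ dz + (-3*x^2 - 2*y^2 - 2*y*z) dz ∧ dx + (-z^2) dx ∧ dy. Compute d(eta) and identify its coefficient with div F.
d(eta) = (2*x - 4*y - 4*z) dx ∧ dy ∧ dz; div F = 2*x - 4*y - 4*z

For a 2-form in R^3 of the form above, applying d gives a 3-form with coefficient ∂P/∂x + ∂Q/∂y + ∂R/∂z:
  ∂P/∂x = 2*x
  ∂Q/∂y = -4*y - 2*z
  ∂R/∂z = -2*z
Sum = 2*x - 4*y - 4*z, which is exactly div F.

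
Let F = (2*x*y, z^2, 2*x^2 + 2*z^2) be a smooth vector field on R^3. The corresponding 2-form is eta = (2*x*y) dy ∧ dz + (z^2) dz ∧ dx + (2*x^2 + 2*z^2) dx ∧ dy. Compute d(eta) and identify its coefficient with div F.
d(eta) = (2*y + 4*z) dx ∧ dy ∧ dz; div F = 2*y + 4*z

For a 2-form in R^3 of the form above, applying d gives a 3-form with coefficient ∂P/∂x + ∂Q/∂y + ∂R/∂z:
  ∂P/∂x = 2*y
  ∂Q/∂y = 0
  ∂R/∂z = 4*z
Sum = 2*y + 4*z, which is exactly div F.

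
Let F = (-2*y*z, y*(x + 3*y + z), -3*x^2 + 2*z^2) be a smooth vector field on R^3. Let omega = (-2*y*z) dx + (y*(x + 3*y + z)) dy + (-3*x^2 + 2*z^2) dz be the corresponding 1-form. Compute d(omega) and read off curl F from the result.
d(omega) = (-y) dy ∧ dz + (6*x - 2*y) dz ∧ dx + (y + 2*z) dx ∧ dy; curl F = (-y, 6*x - 2*y, y + 2*z)

d omega = sum_{i<j} (∂f_j/∂x_i - ∂f_i/∂x_j) dx_i ∧ dx_j. Under the identification (dy ∧ dz, dz ∧ dx, dx ∧ dy) ↔ (e_x, e_y, e_z), the coefficients are exactly the components of curl F. Compute:
  ∂R/∂y - ∂Q/∂z = (0) - (y) = -y
  ∂P/∂z - ∂R/∂x = (-2*y) - (-6*x) = 6*x - 2*y
  ∂Q/∂x - ∂P/∂y = (y) - (-2*z) = y + 2*z.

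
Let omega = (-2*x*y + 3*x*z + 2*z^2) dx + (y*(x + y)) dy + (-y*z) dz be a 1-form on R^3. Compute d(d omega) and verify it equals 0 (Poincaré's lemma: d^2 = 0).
d(d omega) = 0

Step 1: d omega = sum_{i<j} (∂f_j/∂x_i - ∂f_i/∂x_j) dx_i ∧ dx_j:
  coeff of dx ∧ dy: 2*x + y
  coeff of dx ∧ dz: -3*x - 4*z
  coeff of dy ∧ dz: -z
Step 2: Apply d again to each 2-form coefficient. The only possible 3-form in R^3 is dx ∧ dy ∧ dz, with coefficient
  ∂(coeff of dy∧dz)/∂x - ∂(coeff of dx∧dz)/∂y + ∂(coeff of dx∧dy)/∂z
  = ∂/∂x (-z) - ∂/∂y (-3*x - 4*z) + ∂/∂z (2*x + y).
Each of these terms simplifies to sums of mixed partials that cancel in pairs. The result is 0 (by equality of mixed partials for smooth functions — Schwarz / Clairaut).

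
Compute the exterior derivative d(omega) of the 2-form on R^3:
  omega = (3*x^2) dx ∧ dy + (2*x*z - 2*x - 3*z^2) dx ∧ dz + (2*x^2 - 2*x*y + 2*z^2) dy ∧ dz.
d(omega) = (4*x - 2*y) dx ∧ dy ∧ dz

For a 2-form omega = sum_{i<j} g_{ij} dx_i ∧ dx_j, the exterior derivative is
  d(omega) = sum_{i<j} d(g_{ij}) ∧ dx_i ∧ dx_j = sum_{i<j, k} (∂g_{ij}/∂x_k) dx_k ∧ dx_i ∧ dx_j.
Expand each term, using dx_k ∧ dx_i ∧ dx_j = sgn(permutation) dx_{(a)} ∧ dx_{(b)} ∧ dx_{(c)} with (a < b < c) sorted:
  d(2*x^2 - 2*x*y + 2*z^2) includes (∂/∂x)(2*x^2 - 2*x*y + 2*z^2) dx = (4*x - 2*y) dx, which multiplied by dy ∧ dz gives (4*x - 2*y) dx ∧ dy ∧ dz
Collecting like 3-forms: d(omega) = (4*x - 2*y) dx ∧ dy ∧ dz.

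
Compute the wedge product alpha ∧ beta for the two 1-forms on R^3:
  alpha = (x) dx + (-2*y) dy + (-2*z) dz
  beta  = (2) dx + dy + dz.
alpha ∧ beta = (x + 4*y) dx ∧ dy + (x + 4*z) dx ∧ dz + (-2*y + 2*z) dy ∧ dz

Distribute the wedge, using dx_i ∧ dx_j = -dx_j ∧ dx_i and dx_i ∧ dx_i = 0. For each pair (i, j) with i < j, the coefficient of dx_i ∧ dx_j in alpha ∧ beta is (alpha_i * beta_j - alpha_j * beta_i). Collecting: alpha ∧ beta = (x + 4*y) dx ∧ dy + (x + 4*z) dx ∧ dz + (-2*y + 2*z) dy ∧ dz.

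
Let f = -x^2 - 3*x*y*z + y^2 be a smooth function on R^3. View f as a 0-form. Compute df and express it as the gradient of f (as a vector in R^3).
df = (-2*x - 3*y*z) dx + (-3*x*z + 2*y) dy + (-3*x*y) dz; grad f = (-2*x - 3*y*z, -3*x*z + 2*y, -3*x*y)

For a 0-form f, d f = (∂f/∂x) dx + (∂f/∂y) dy + (∂f/∂z) dz. The components of the vector representation are exactly the entries of grad f in Cartesian coordinates:
  ∂f/∂x = -2*x - 3*y*z
  ∂f/∂y = -3*x*z + 2*y
  ∂f/∂z = -3*x*y.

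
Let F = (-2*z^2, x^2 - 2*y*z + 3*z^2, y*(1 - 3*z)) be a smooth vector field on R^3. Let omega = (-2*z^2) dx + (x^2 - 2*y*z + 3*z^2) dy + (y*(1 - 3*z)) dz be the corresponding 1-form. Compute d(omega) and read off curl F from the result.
d(omega) = (2*y - 9*z + 1) dy ∧ dz + (-4*z) dz ∧ dx + (2*x) dx ∧ dy; curl F = (2*y - 9*z + 1, -4*z, 2*x)

d omega = sum_{i<j} (∂f_j/∂x_i - ∂f_i/∂x_j) dx_i ∧ dx_j. Under the identification (dy ∧ dz, dz ∧ dx, dx ∧ dy) ↔ (e_x, e_y, e_z), the coefficients are exactly the components of curl F. Compute:
  ∂R/∂y - ∂Q/∂z = (1 - 3*z) - (-2*y + 6*z) = 2*y - 9*z + 1
  ∂P/∂z - ∂R/∂x = (-4*z) - (0) = -4*z
  ∂Q/∂x - ∂P/∂y = (2*x) - (0) = 2*x.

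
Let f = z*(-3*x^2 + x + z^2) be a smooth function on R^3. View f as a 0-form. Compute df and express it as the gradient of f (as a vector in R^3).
df = (z*(1 - 6*x)) dx + (0) dy + (-3*x^2 + x + 3*z^2) dz; grad f = (z*(1 - 6*x), 0, -3*x^2 + x + 3*z^2)

For a 0-form f, d f = (∂f/∂x) dx + (∂f/∂y) dy + (∂f/∂z) dz. The components of the vector representation are exactly the entries of grad f in Cartesian coordinates:
  ∂f/∂x = z*(1 - 6*x)
  ∂f/∂y = 0
  ∂f/∂z = -3*x^2 + x + 3*z^2.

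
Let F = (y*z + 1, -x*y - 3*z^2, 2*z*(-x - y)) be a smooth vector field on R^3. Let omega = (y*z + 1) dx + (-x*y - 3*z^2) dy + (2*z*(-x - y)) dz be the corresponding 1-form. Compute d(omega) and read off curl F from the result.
d(omega) = (4*z) dy ∧ dz + (y + 2*z) dz ∧ dx + (-y - z) dx ∧ dy; curl F = (4*z, y + 2*z, -y - z)

d omega = sum_{i<j} (∂f_j/∂x_i - ∂f_i/∂x_j) dx_i ∧ dx_j. Under the identification (dy ∧ dz, dz ∧ dx, dx ∧ dy) ↔ (e_x, e_y, e_z), the coefficients are exactly the components of curl F. Compute:
  ∂R/∂y - ∂Q/∂z = (-2*z) - (-6*z) = 4*z
  ∂P/∂z - ∂R/∂x = (y) - (-2*z) = y + 2*z
  ∂Q/∂x - ∂P/∂y = (-y) - (z) = -y - z.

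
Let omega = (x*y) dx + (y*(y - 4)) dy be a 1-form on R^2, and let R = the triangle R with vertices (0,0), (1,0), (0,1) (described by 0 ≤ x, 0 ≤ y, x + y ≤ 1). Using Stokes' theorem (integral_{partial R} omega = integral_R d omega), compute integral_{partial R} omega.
integral_(partial R) omega = -1/6

Stokes: integral_partial_R omega = integral_R d omega with d omega = (∂Q/∂x - ∂P/∂y) dx ∧ dy.
  ∂Q/∂x = 0
  ∂P/∂y = x
  integrand = ∂Q/∂x - ∂P/∂y = -x.
Integrating over R: integral_0^1 integral_0^{1-x} (-x) dy dx = -1/6.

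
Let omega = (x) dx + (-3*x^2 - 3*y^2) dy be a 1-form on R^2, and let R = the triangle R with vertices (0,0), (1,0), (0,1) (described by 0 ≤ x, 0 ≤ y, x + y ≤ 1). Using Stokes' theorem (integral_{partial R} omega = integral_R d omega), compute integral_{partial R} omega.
integral_(partial R) omega = -1

Stokes: integral_partial_R omega = integral_R d omega with d omega = (∂Q/∂x - ∂P/∂y) dx ∧ dy.
  ∂Q/∂x = -6*x
  ∂P/∂y = 0
  integrand = ∂Q/∂x - ∂P/∂y = -6*x.
Integrating over R: integral_0^1 integral_0^{1-x} (-6*x) dy dx = -1.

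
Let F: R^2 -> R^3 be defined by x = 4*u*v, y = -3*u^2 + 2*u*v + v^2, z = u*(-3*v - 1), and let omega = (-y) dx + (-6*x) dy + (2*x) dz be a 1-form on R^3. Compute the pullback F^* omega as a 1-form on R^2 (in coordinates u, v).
F^* omega = (4*v*(39*u^2 - 20*u*v - 2*u - v^2)) du + (4*u*(3*u^2 - 20*u*v - 13*v^2)) dv

Using F^*(f dg) = (f ∘ F) d(g ∘ F), substitute each coordinate x_i by F_i(u, v) in f_i, and replace dx_i by d F_i = (∂F_i/∂u) du + (∂F_i/∂v) dv.
  For the x component: f_1(F) = 3*u^2 - 2*u*v - v^2; d F_1 = (4*v) du + (4*u) dv
  For the y component: f_2(F) = -24*u*v; d F_2 = (-6*u + 2*v) du + (2*u + 2*v) dv
  For the z component: f_3(F) = 8*u*v; d F_3 = (-3*v - 1) du + (-3*u) dv
Combining and collecting du, dv coefficients:
  coeff of du: 4*v*(39*u^2 - 20*u*v - 2*u - v^2)
  coeff of dv: 4*u*(3*u^2 - 20*u*v - 13*v^2)
F^* omega = (4*v*(39*u^2 - 20*u*v - 2*u - v^2)) du + (4*u*(3*u^2 - 20*u*v - 13*v^2)) dv.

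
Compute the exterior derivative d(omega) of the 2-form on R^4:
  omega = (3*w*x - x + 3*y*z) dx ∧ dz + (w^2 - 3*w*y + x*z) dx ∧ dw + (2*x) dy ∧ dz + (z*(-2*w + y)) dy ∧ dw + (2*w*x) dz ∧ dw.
d(omega) = (2 - 3*z) dx ∧ dy ∧ dz + (2*w + 2*x) dx ∧ dz ∧ dw + (3*w) dx ∧ dy ∧ dw + (2*w - y) dy ∧ dz ∧ dw

For a 2-form omega = sum_{i<j} g_{ij} dx_i ∧ dx_j, the exterior derivative is
  d(omega) = sum_{i<j} d(g_{ij}) ∧ dx_i ∧ dx_j = sum_{i<j, k} (∂g_{ij}/∂x_k) dx_k ∧ dx_i ∧ dx_j.
Expand each term, using dx_k ∧ dx_i ∧ dx_j = sgn(permutation) dx_{(a)} ∧ dx_{(b)} ∧ dx_{(c)} with (a < b < c) sorted:
  d(3*w*x - x + 3*y*z) includes (∂/∂y)(3*w*x - x + 3*y*z) dy = (3*z) dy, which multiplied by dx ∧ dz gives (-3*z) dx ∧ dy ∧ dz
  d(3*w*x - x + 3*y*z) includes (∂/∂w)(3*w*x - x + 3*y*z) dw = (3*x) dw, which multiplied by dx ∧ dz gives (3*x) dx ∧ dz ∧ dw
  d(w^2 - 3*w*y + x*z) includes (∂/∂y)(w^2 - 3*w*y + x*z) dy = (-3*w) dy, which multiplied by dx ∧ dw gives (3*w) dx ∧ dy ∧ dw
  d(w^2 - 3*w*y + x*z) includes (∂/∂z)(w^2 - 3*w*y + x*z) dz = (x) dz, which multiplied by dx ∧ dw gives (-x) dx ∧ dz ∧ dw
  d(2*x) includes (∂/∂x)(2*x) dx = (2) dx, which multiplied by dy ∧ dz gives (2) dx ∧ dy ∧ dz
  d(z*(-2*w + y)) includes (∂/∂z)(z*(-2*w + y)) dz = (-2*w + y) dz, which multiplied by dy ∧ dw gives (2*w - y) dy ∧ dz ∧ dw
  d(2*w*x) includes (∂/∂x)(2*w*x) dx = (2*w) dx, which multiplied by dz ∧ dw gives (2*w) dx ∧ dz ∧ dw
Collecting like 3-forms: d(omega) = (2 - 3*z) dx ∧ dy ∧ dz + (2*w + 2*x) dx ∧ dz ∧ dw + (3*w) dx ∧ dy ∧ dw + (2*w - y) dy ∧ dz ∧ dw.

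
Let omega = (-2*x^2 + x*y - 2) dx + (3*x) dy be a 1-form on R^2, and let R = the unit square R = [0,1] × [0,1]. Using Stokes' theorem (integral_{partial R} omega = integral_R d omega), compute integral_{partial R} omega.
integral_(partial R) omega = 5/2

Stokes: integral_partial_R omega = integral_R d omega with d omega = (∂Q/∂x - ∂P/∂y) dx ∧ dy.
  ∂Q/∂x = 3
  ∂P/∂y = x
  integrand = ∂Q/∂x - ∂P/∂y = 3 - x.
Integrating over R: integral_0^1 integral_0^1 (3 - x) dx dy = 5/2.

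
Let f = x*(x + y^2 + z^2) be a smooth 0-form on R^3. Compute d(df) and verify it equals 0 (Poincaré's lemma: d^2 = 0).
d(df) = 0

Step 1: df = sum_i (∂f/∂x_i) dx_i = (2*x + y^2 + z^2) dx + (2*x*y) dy + (2*x*z) dz.
Step 2: Apply d again. Using the 1-form formula, the coefficient of dx ∧ dy in d(df) is ∂^2 f/∂x ∂y - ∂^2 f/∂y ∂x = (2*y) - (2*y) = 0 (equality of mixed partials for smooth f).
Similarly for dx ∧ dz and dy ∧ dz — all coefficients vanish. So d(df) = 0.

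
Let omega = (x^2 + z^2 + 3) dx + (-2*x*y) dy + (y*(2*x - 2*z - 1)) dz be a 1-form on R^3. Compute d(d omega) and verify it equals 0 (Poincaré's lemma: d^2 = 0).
d(d omega) = 0

Step 1: d omega = sum_{i<j} (∂f_j/∂x_i - ∂f_i/∂x_j) dx_i ∧ dx_j:
  coeff of dx ∧ dy: -2*y
  coeff of dx ∧ dz: 2*y - 2*z
  coeff of dy ∧ dz: 2*x - 2*z - 1
Step 2: Apply d again to each 2-form coefficient. The only possible 3-form in R^3 is dx ∧ dy ∧ dz, with coefficient
  ∂(coeff of dy∧dz)/∂x - ∂(coeff of dx∧dz)/∂y + ∂(coeff of dx∧dy)/∂z
  = ∂/∂x (2*x - 2*z - 1) - ∂/∂y (2*y - 2*z) + ∂/∂z (-2*y).
Each of these terms simplifies to sums of mixed partials that cancel in pairs. The result is 0 (by equality of mixed partials for smooth functions — Schwarz / Clairaut).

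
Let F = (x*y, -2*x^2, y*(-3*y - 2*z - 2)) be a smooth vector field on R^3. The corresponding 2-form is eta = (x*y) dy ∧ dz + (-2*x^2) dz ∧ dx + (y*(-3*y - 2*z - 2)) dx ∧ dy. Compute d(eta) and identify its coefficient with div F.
d(eta) = (-y) dx ∧ dy ∧ dz; div F = -y

For a 2-form in R^3 of the form above, applying d gives a 3-form with coefficient ∂P/∂x + ∂Q/∂y + ∂R/∂z:
  ∂P/∂x = y
  ∂Q/∂y = 0
  ∂R/∂z = -2*y
Sum = -y, which is exactly div F.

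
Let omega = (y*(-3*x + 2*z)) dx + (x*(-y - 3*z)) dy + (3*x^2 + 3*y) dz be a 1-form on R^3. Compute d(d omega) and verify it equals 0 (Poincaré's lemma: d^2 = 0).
d(d omega) = 0

Step 1: d omega = sum_{i<j} (∂f_j/∂x_i - ∂f_i/∂x_j) dx_i ∧ dx_j:
  coeff of dx ∧ dy: 3*x - y - 5*z
  coeff of dx ∧ dz: 6*x - 2*y
  coeff of dy ∧ dz: 3*x + 3
Step 2: Apply d again to each 2-form coefficient. The only possible 3-form in R^3 is dx ∧ dy ∧ dz, with coefficient
  ∂(coeff of dy∧dz)/∂x - ∂(coeff of dx∧dz)/∂y + ∂(coeff of dx∧dy)/∂z
  = ∂/∂x (3*x + 3) - ∂/∂y (6*x - 2*y) + ∂/∂z (3*x - y - 5*z).
Each of these terms simplifies to sums of mixed partials that cancel in pairs. The result is 0 (by equality of mixed partials for smooth functions — Schwarz / Clairaut).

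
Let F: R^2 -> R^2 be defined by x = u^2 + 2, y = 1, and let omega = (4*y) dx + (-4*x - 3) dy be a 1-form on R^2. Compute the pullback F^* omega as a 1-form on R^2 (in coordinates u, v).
F^* omega = (8*u) du

Using F^*(f dg) = (f ∘ F) d(g ∘ F), substitute each coordinate x_i by F_i(u, v) in f_i, and replace dx_i by d F_i = (∂F_i/∂u) du + (∂F_i/∂v) dv.
  For the x component: f_1(F) = 4; d F_1 = (2*u) du + (0) dv
  For the y component: f_2(F) = -4*u^2 - 11; d F_2 = (0) du + (0) dv
Combining and collecting du, dv coefficients:
  coeff of du: 8*u
  coeff of dv: 0
F^* omega = (8*u) du.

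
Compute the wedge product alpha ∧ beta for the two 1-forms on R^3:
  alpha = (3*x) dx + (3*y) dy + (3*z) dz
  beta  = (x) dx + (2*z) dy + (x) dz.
alpha ∧ beta = (3*x*(-y + 2*z)) dx ∧ dy + (3*x*(x - z)) dx ∧ dz + (3*x*y - 6*z^2) dy ∧ dz

Distribute the wedge, using dx_i ∧ dx_j = -dx_j ∧ dx_i and dx_i ∧ dx_i = 0. For each pair (i, j) with i < j, the coefficient of dx_i ∧ dx_j in alpha ∧ beta is (alpha_i * beta_j - alpha_j * beta_i). Collecting: alpha ∧ beta = (3*x*(-y + 2*z)) dx ∧ dy + (3*x*(x - z)) dx ∧ dz + (3*x*y - 6*z^2) dy ∧ dz.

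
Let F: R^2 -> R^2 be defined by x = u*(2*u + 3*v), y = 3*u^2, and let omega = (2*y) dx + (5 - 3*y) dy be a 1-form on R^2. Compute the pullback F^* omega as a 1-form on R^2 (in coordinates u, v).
F^* omega = (6*u*(-5*u^2 + 3*u*v + 5)) du + (18*u^3) dv

Using F^*(f dg) = (f ∘ F) d(g ∘ F), substitute each coordinate x_i by F_i(u, v) in f_i, and replace dx_i by d F_i = (∂F_i/∂u) du + (∂F_i/∂v) dv.
  For the x component: f_1(F) = 6*u^2; d F_1 = (4*u + 3*v) du + (3*u) dv
  For the y component: f_2(F) = 5 - 9*u^2; d F_2 = (6*u) du + (0) dv
Combining and collecting du, dv coefficients:
  coeff of du: 6*u*(-5*u^2 + 3*u*v + 5)
  coeff of dv: 18*u^3
F^* omega = (6*u*(-5*u^2 + 3*u*v + 5)) du + (18*u^3) dv.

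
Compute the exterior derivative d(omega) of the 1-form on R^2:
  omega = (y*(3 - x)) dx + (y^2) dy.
d(omega) = (x - 3) dx ∧ dy

For a 1-form omega = sum_i f_i dx_i, the exterior derivative is
  d(omega) = sum_{i < j} (∂f_j/∂x_i - ∂f_i/∂x_j) dx_i ∧ dx_j.
  coefficient of dx ∧ dy: ∂f_2/∂x - ∂f_1/∂y = ∂(y^2)/∂x - ∂(y*(3 - x))/∂y = x - 3
Assembling: d(omega) = (x - 3) dx ∧ dy.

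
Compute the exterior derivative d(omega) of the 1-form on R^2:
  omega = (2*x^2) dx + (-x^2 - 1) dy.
d(omega) = (-2*x) dx ∧ dy

For a 1-form omega = sum_i f_i dx_i, the exterior derivative is
  d(omega) = sum_{i < j} (∂f_j/∂x_i - ∂f_i/∂x_j) dx_i ∧ dx_j.
  coefficient of dx ∧ dy: ∂f_2/∂x - ∂f_1/∂y = ∂(-x^2 - 1)/∂x - ∂(2*x^2)/∂y = -2*x
Assembling: d(omega) = (-2*x) dx ∧ dy.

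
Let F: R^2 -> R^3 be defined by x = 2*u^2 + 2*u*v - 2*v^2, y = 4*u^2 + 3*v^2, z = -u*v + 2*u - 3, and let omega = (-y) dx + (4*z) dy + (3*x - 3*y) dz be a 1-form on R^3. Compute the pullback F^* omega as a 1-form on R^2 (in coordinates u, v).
F^* omega = (-16*u^3 - 34*u^2*v + 52*u^2 - 18*u*v^2 + 12*u*v - 96*u + 9*v^3 - 30*v^2) du + (-2*u^3 + 10*u^2*v - 15*u*v^2 + 48*u*v + 12*v^3 - 72*v) dv

Using F^*(f dg) = (f ∘ F) d(g ∘ F), substitute each coordinate x_i by F_i(u, v) in f_i, and replace dx_i by d F_i = (∂F_i/∂u) du + (∂F_i/∂v) dv.
  For the x component: f_1(F) = -4*u^2 - 3*v^2; d F_1 = (4*u + 2*v) du + (2*u - 4*v) dv
  For the y component: f_2(F) = -4*u*v + 8*u - 12; d F_2 = (8*u) du + (6*v) dv
  For the z component: f_3(F) = -6*u^2 + 6*u*v - 15*v^2; d F_3 = (2 - v) du + (-u) dv
Combining and collecting du, dv coefficients:
  coeff of du: -16*u^3 - 34*u^2*v + 52*u^2 - 18*u*v^2 + 12*u*v - 96*u + 9*v^3 - 30*v^2
  coeff of dv: -2*u^3 + 10*u^2*v - 15*u*v^2 + 48*u*v + 12*v^3 - 72*v
F^* omega = (-16*u^3 - 34*u^2*v + 52*u^2 - 18*u*v^2 + 12*u*v - 96*u + 9*v^3 - 30*v^2) du + (-2*u^3 + 10*u^2*v - 15*u*v^2 + 48*u*v + 12*v^3 - 72*v) dv.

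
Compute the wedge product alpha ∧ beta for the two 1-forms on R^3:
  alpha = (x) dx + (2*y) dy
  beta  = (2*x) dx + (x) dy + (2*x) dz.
alpha ∧ beta = (x*(x - 4*y)) dx ∧ dy + (2*x^2) dx ∧ dz + (4*x*y) dy ∧ dz

Distribute the wedge, using dx_i ∧ dx_j = -dx_j ∧ dx_i and dx_i ∧ dx_i = 0. For each pair (i, j) with i < j, the coefficient of dx_i ∧ dx_j in alpha ∧ beta is (alpha_i * beta_j - alpha_j * beta_i). Collecting: alpha ∧ beta = (x*(x - 4*y)) dx ∧ dy + (2*x^2) dx ∧ dz + (4*x*y) dy ∧ dz.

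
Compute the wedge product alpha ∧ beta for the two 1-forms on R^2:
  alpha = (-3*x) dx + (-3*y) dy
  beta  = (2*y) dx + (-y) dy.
alpha ∧ beta = (3*y*(x + 2*y)) dx ∧ dy

Distribute the wedge, using dx_i ∧ dx_j = -dx_j ∧ dx_i and dx_i ∧ dx_i = 0. For each pair (i, j) with i < j, the coefficient of dx_i ∧ dx_j in alpha ∧ beta is (alpha_i * beta_j - alpha_j * beta_i). Collecting: alpha ∧ beta = (3*y*(x + 2*y)) dx ∧ dy.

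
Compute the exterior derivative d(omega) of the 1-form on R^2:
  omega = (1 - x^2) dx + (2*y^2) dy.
d(omega) = 0

For a 1-form omega = sum_i f_i dx_i, the exterior derivative is
  d(omega) = sum_{i < j} (∂f_j/∂x_i - ∂f_i/∂x_j) dx_i ∧ dx_j.

Assembling: d(omega) = 0.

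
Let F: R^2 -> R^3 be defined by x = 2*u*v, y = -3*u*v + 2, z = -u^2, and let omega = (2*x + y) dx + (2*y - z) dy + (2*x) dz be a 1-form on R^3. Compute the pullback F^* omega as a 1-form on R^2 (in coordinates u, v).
F^* omega = (v*(-11*u^2 + 20*u*v - 8)) du + (u*(-3*u^2 + 20*u*v - 8)) dv

Using F^*(f dg) = (f ∘ F) d(g ∘ F), substitute each coordinate x_i by F_i(u, v) in f_i, and replace dx_i by d F_i = (∂F_i/∂u) du + (∂F_i/∂v) dv.
  For the x component: f_1(F) = u*v + 2; d F_1 = (2*v) du + (2*u) dv
  For the y component: f_2(F) = u^2 - 6*u*v + 4; d F_2 = (-3*v) du + (-3*u) dv
  For the z component: f_3(F) = 4*u*v; d F_3 = (-2*u) du + (0) dv
Combining and collecting du, dv coefficients:
  coeff of du: v*(-11*u^2 + 20*u*v - 8)
  coeff of dv: u*(-3*u^2 + 20*u*v - 8)
F^* omega = (v*(-11*u^2 + 20*u*v - 8)) du + (u*(-3*u^2 + 20*u*v - 8)) dv.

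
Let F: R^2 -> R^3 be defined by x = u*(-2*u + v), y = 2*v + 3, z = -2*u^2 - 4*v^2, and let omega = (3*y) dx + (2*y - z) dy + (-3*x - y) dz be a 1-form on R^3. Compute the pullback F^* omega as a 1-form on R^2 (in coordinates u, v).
F^* omega = (-24*u^3 + 12*u^2*v - 16*u*v - 24*u + 6*v^2 + 9*v) du + (-48*u^2*v + 4*u^2 + 24*u*v^2 + 6*u*v + 9*u + 24*v^2 + 32*v + 12) dv

Using F^*(f dg) = (f ∘ F) d(g ∘ F), substitute each coordinate x_i by F_i(u, v) in f_i, and replace dx_i by d F_i = (∂F_i/∂u) du + (∂F_i/∂v) dv.
  For the x component: f_1(F) = 6*v + 9; d F_1 = (-4*u + v) du + (u) dv
  For the y component: f_2(F) = 2*u^2 + 4*v^2 + 4*v + 6; d F_2 = (0) du + (2) dv
  For the z component: f_3(F) = 6*u^2 - 3*u*v - 2*v - 3; d F_3 = (-4*u) du + (-8*v) dv
Combining and collecting du, dv coefficients:
  coeff of du: -24*u^3 + 12*u^2*v - 16*u*v - 24*u + 6*v^2 + 9*v
  coeff of dv: -48*u^2*v + 4*u^2 + 24*u*v^2 + 6*u*v + 9*u + 24*v^2 + 32*v + 12
F^* omega = (-24*u^3 + 12*u^2*v - 16*u*v - 24*u + 6*v^2 + 9*v) du + (-48*u^2*v + 4*u^2 + 24*u*v^2 + 6*u*v + 9*u + 24*v^2 + 32*v + 12) dv.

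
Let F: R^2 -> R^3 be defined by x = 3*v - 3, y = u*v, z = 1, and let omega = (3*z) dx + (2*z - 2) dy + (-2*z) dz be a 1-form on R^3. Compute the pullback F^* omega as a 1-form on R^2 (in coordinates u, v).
F^* omega = (9) dv

Using F^*(f dg) = (f ∘ F) d(g ∘ F), substitute each coordinate x_i by F_i(u, v) in f_i, and replace dx_i by d F_i = (∂F_i/∂u) du + (∂F_i/∂v) dv.
  For the x component: f_1(F) = 3; d F_1 = (0) du + (3) dv
  For the y component: f_2(F) = 0; d F_2 = (v) du + (u) dv
  For the z component: f_3(F) = -2; d F_3 = (0) du + (0) dv
Combining and collecting du, dv coefficients:
  coeff of du: 0
  coeff of dv: 9
F^* omega = (9) dv.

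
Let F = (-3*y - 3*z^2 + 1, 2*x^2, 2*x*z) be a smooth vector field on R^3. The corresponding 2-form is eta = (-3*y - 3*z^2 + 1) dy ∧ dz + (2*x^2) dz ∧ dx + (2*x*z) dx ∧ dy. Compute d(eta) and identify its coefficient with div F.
d(eta) = (2*x) dx ∧ dy ∧ dz; div F = 2*x

For a 2-form in R^3 of the form above, applying d gives a 3-form with coefficient ∂P/∂x + ∂Q/∂y + ∂R/∂z:
  ∂P/∂x = 0
  ∂Q/∂y = 0
  ∂R/∂z = 2*x
Sum = 2*x, which is exactly div F.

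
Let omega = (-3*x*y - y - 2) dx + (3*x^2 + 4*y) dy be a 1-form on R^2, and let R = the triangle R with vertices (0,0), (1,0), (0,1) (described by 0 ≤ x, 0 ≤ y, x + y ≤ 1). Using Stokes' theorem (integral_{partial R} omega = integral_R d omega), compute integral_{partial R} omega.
integral_(partial R) omega = 2

Stokes: integral_partial_R omega = integral_R d omega with d omega = (∂Q/∂x - ∂P/∂y) dx ∧ dy.
  ∂Q/∂x = 6*x
  ∂P/∂y = -3*x - 1
  integrand = ∂Q/∂x - ∂P/∂y = 9*x + 1.
Integrating over R: integral_0^1 integral_0^{1-x} (9*x + 1) dy dx = 2.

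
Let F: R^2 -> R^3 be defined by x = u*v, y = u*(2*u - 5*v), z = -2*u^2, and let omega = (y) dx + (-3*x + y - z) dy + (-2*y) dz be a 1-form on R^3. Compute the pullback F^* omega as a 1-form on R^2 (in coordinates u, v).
F^* omega = (u*(32*u^2 - 90*u*v + 35*v^2)) du + (u^2*(-18*u + 35*v)) dv

Using F^*(f dg) = (f ∘ F) d(g ∘ F), substitute each coordinate x_i by F_i(u, v) in f_i, and replace dx_i by d F_i = (∂F_i/∂u) du + (∂F_i/∂v) dv.
  For the x component: f_1(F) = u*(2*u - 5*v); d F_1 = (v) du + (u) dv
  For the y component: f_2(F) = 4*u*(u - 2*v); d F_2 = (4*u - 5*v) du + (-5*u) dv
  For the z component: f_3(F) = 2*u*(-2*u + 5*v); d F_3 = (-4*u) du + (0) dv
Combining and collecting du, dv coefficients:
  coeff of du: u*(32*u^2 - 90*u*v + 35*v^2)
  coeff of dv: u^2*(-18*u + 35*v)
F^* omega = (u*(32*u^2 - 90*u*v + 35*v^2)) du + (u^2*(-18*u + 35*v)) dv.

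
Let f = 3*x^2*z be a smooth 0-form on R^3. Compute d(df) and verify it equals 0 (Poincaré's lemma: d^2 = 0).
d(df) = 0

Step 1: df = sum_i (∂f/∂x_i) dx_i = (6*x*z) dx + (0) dy + (3*x^2) dz.
Step 2: Apply d again. Using the 1-form formula, the coefficient of dx ∧ dy in d(df) is ∂^2 f/∂x ∂y - ∂^2 f/∂y ∂x = (0) - (0) = 0 (equality of mixed partials for smooth f).
Similarly for dx ∧ dz and dy ∧ dz — all coefficients vanish. So d(df) = 0.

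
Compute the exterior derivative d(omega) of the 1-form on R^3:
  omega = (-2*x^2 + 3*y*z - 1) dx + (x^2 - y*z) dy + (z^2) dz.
d(omega) = (2*x - 3*z) dx ∧ dy + (-3*y) dx ∧ dz + (y) dy ∧ dz

For a 1-form omega = sum_i f_i dx_i, the exterior derivative is
  d(omega) = sum_{i < j} (∂f_j/∂x_i - ∂f_i/∂x_j) dx_i ∧ dx_j.
  coefficient of dx ∧ dy: ∂f_2/∂x - ∂f_1/∂y = ∂(x^2 - y*z)/∂x - ∂(-2*x^2 + 3*y*z - 1)/∂y = 2*x - 3*z
  coefficient of dx ∧ dz: ∂f_3/∂x - ∂f_1/∂z = ∂(z^2)/∂x - ∂(-2*x^2 + 3*y*z - 1)/∂z = -3*y
  coefficient of dy ∧ dz: ∂f_3/∂y - ∂f_2/∂z = ∂(z^2)/∂y - ∂(x^2 - y*z)/∂z = y
Assembling: d(omega) = (2*x - 3*z) dx ∧ dy + (-3*y) dx ∧ dz + (y) dy ∧ dz.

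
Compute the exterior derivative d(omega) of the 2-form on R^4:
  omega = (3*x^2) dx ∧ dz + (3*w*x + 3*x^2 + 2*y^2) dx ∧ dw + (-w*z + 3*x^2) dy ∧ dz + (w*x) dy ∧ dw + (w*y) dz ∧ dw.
d(omega) = (w - 4*y) dx ∧ dy ∧ dw + (6*x) dx ∧ dy ∧ dz + (w - z) dy ∧ dz ∧ dw

For a 2-form omega = sum_{i<j} g_{ij} dx_i ∧ dx_j, the exterior derivative is
  d(omega) = sum_{i<j} d(g_{ij}) ∧ dx_i ∧ dx_j = sum_{i<j, k} (∂g_{ij}/∂x_k) dx_k ∧ dx_i ∧ dx_j.
Expand each term, using dx_k ∧ dx_i ∧ dx_j = sgn(permutation) dx_{(a)} ∧ dx_{(b)} ∧ dx_{(c)} with (a < b < c) sorted:
  d(3*w*x + 3*x^2 + 2*y^2) includes (∂/∂y)(3*w*x + 3*x^2 + 2*y^2) dy = (4*y) dy, which multiplied by dx ∧ dw gives (-4*y) dx ∧ dy ∧ dw
  d(-w*z + 3*x^2) includes (∂/∂x)(-w*z + 3*x^2) dx = (6*x) dx, which multiplied by dy ∧ dz gives (6*x) dx ∧ dy ∧ dz
  d(-w*z + 3*x^2) includes (∂/∂w)(-w*z + 3*x^2) dw = (-z) dw, which multiplied by dy ∧ dz gives (-z) dy ∧ dz ∧ dw
  d(w*x) includes (∂/∂x)(w*x) dx = (w) dx, which multiplied by dy ∧ dw gives (w) dx ∧ dy ∧ dw
  d(w*y) includes (∂/∂y)(w*y) dy = (w) dy, which multiplied by dz ∧ dw gives (w) dy ∧ dz ∧ dw
Collecting like 3-forms: d(omega) = (w - 4*y) dx ∧ dy ∧ dw + (6*x) dx ∧ dy ∧ dz + (w - z) dy ∧ dz ∧ dw.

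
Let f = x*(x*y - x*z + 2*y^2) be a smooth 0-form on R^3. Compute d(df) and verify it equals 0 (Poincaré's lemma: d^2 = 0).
d(df) = 0

Step 1: df = sum_i (∂f/∂x_i) dx_i = (2*x*y - 2*x*z + 2*y^2) dx + (x*(x + 4*y)) dy + (-x^2) dz.
Step 2: Apply d again. Using the 1-form formula, the coefficient of dx ∧ dy in d(df) is ∂^2 f/∂x ∂y - ∂^2 f/∂y ∂x = (2*x + 4*y) - (2*x + 4*y) = 0 (equality of mixed partials for smooth f).
Similarly for dx ∧ dz and dy ∧ dz — all coefficients vanish. So d(df) = 0.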